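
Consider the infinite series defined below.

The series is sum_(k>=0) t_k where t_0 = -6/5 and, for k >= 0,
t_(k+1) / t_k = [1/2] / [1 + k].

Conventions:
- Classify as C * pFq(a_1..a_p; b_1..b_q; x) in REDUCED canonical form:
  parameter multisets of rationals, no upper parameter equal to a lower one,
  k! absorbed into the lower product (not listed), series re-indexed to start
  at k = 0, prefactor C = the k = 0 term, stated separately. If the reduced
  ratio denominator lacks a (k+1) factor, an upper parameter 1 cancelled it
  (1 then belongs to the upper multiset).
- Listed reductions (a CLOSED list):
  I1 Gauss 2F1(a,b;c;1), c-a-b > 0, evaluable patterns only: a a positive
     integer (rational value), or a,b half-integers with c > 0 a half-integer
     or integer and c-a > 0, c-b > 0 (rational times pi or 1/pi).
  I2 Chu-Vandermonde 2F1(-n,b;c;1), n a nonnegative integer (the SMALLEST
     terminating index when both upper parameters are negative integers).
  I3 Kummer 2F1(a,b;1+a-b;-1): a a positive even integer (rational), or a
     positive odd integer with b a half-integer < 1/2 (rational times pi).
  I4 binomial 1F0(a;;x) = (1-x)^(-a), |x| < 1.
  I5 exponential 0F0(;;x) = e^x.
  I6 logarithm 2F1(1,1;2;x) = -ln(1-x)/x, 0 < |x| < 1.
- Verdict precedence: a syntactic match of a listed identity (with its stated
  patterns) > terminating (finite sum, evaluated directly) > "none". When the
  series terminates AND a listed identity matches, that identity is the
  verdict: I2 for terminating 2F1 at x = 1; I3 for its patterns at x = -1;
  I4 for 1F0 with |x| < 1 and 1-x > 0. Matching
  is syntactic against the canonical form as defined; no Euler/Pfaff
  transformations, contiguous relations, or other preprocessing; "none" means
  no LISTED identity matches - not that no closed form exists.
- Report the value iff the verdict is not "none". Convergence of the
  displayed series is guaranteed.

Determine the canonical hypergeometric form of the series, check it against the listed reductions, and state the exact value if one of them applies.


With C = -6/5: the canonical form is 0F0(-; -; 1/2). Verdict (x = 1/2): the exponential series (I5) applies (the 0F0 exponential series at x = 1/2). Its exact value is (-6/5) * e^(1/2).

Key observation: from the first term -6/5: factor the ratio over Q (C = -6/5): negated roots = parameters.
Consecutive-term ratio: r(k) = (1/2) * 1 / [(k+1)] ; factor over Q: parameters, x = (1/2), and C = -6/5.


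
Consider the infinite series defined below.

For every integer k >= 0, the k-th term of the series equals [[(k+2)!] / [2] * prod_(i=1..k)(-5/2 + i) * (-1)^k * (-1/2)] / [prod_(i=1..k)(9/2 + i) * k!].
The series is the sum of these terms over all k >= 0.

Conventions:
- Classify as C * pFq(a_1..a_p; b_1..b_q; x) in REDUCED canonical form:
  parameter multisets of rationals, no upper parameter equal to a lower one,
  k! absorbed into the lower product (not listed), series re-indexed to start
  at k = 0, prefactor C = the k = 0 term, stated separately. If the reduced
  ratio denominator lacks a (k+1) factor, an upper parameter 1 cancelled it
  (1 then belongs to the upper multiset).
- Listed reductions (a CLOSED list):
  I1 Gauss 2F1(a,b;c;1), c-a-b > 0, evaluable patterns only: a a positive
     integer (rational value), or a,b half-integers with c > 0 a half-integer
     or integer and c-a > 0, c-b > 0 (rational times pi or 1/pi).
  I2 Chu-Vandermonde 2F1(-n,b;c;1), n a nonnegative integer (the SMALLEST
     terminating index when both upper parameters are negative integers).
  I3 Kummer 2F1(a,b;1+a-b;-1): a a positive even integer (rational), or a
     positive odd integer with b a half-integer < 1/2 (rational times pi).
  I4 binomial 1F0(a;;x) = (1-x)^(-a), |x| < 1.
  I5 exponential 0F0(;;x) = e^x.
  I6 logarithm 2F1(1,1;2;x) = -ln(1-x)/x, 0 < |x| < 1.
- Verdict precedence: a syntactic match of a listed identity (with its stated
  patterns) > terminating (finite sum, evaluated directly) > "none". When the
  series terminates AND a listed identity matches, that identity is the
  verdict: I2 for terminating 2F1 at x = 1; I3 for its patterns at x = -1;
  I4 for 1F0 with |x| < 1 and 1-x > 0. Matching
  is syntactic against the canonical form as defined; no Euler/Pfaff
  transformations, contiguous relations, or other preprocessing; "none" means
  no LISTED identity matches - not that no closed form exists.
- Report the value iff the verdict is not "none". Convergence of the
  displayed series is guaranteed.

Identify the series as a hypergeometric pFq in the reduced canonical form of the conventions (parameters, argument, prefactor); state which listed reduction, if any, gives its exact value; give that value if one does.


With C = -1/2: the canonical form is 2F1(-3/2, 3; 11/2; -1). Verdict: the Kummer evaluation I3 matches (x = -1; c = 11/2 equals 1+a-b for upper {-3/2, 3}: listed pattern). Value: (-315/1024) * pi.

First insight: with t_0 = -1/2, the running product (C = -1/2, x = -1) telescopes to a rising factorial.
Consecutive-term ratio: r(k) = (-1) * (k-3/2) (k+3) / [(k+11/2) (k+1)] - rational in k. x = (-1); t_0 = -1/2; negate the roots.


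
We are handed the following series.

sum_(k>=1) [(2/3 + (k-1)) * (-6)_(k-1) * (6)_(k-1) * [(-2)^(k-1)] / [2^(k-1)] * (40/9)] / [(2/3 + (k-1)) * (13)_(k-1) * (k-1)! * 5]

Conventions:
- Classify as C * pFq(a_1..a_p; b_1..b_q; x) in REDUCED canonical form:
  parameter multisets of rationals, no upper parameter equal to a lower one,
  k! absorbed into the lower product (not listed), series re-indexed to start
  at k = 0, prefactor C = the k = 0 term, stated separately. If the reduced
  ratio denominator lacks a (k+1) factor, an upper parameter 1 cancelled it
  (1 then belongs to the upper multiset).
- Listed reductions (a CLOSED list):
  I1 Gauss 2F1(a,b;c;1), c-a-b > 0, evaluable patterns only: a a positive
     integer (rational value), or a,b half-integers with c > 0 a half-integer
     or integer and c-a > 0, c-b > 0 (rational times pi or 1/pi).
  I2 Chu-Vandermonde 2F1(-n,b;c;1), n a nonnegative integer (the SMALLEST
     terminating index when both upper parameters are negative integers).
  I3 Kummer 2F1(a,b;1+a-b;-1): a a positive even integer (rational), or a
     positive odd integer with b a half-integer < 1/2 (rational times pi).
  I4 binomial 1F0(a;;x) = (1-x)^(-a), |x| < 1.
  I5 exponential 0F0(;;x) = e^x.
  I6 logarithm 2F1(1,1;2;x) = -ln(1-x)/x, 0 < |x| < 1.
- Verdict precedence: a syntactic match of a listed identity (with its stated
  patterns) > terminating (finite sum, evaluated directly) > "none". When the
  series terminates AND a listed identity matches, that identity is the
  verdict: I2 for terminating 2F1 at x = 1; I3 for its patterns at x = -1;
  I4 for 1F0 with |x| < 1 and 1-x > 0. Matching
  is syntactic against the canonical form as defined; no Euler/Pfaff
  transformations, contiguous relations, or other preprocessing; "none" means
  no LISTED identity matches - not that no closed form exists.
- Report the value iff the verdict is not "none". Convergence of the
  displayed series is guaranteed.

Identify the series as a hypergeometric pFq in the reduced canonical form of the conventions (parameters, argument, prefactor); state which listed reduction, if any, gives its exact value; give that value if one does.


At argument -1: a 2F1 with upper {-6, 6}, lower {13}, scaled by C = 8/9. Verdict: Kummer (I3) matches (x = -1; c = 13 equals 1+a-b for upper {-6, 6}: listed pattern). Its exact value is 88/9.

Key observation: with t_0 = 8/9, the factor k + 2/3 cancels (top and bottom), leaving prefactor 8/9.
Step ratio: r(k) = (-1) * (k-6) (k+6) / [(k+13) (k+1)] ; factor over Q: parameters, x = (-1), and C = 8/9.


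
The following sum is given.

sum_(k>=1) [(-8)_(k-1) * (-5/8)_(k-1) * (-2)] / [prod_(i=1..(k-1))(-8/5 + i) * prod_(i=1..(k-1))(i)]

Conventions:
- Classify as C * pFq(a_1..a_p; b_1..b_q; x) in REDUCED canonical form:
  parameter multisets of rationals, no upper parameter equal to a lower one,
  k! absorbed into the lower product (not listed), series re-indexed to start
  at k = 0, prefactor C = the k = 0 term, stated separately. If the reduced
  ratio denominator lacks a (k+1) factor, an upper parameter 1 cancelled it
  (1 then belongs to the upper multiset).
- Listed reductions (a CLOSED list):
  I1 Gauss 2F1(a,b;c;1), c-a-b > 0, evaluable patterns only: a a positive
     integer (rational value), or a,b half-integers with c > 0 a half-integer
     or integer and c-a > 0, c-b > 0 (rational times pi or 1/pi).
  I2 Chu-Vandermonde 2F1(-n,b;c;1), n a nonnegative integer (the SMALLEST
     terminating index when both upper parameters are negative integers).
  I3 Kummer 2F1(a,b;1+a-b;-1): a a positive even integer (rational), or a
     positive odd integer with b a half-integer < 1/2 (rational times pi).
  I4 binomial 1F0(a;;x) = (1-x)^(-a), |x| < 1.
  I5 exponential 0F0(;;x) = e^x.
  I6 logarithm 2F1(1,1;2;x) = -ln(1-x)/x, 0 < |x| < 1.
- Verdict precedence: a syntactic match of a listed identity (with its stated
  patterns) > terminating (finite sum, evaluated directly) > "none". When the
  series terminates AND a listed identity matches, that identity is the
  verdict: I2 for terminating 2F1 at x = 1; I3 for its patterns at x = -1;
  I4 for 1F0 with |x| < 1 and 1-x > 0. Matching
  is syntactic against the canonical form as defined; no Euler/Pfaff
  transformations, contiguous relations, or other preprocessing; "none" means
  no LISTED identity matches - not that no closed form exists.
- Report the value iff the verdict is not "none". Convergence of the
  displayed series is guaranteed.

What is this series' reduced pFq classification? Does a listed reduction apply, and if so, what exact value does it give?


Key step: x = 1 and the lower running product (C = -2) is a rising factorial.
Term ratio: r(k) = 1 * (k-8) (k-5/8) / [(k-3/5) (k+1)] - poly over poly, x = 1 from leading terms; C = -2 at k = 0.

Prefactor -2, argument 1: 2F1 with upper {-8, -5/8} over lower {-3/5}. Verdict: the Chu-Vandermonde identity I2 fires (terminating 2F1 at x = 1 with n = 8, b = -5/8, c = -3/5). Exact value: 47065485511/73014444032.


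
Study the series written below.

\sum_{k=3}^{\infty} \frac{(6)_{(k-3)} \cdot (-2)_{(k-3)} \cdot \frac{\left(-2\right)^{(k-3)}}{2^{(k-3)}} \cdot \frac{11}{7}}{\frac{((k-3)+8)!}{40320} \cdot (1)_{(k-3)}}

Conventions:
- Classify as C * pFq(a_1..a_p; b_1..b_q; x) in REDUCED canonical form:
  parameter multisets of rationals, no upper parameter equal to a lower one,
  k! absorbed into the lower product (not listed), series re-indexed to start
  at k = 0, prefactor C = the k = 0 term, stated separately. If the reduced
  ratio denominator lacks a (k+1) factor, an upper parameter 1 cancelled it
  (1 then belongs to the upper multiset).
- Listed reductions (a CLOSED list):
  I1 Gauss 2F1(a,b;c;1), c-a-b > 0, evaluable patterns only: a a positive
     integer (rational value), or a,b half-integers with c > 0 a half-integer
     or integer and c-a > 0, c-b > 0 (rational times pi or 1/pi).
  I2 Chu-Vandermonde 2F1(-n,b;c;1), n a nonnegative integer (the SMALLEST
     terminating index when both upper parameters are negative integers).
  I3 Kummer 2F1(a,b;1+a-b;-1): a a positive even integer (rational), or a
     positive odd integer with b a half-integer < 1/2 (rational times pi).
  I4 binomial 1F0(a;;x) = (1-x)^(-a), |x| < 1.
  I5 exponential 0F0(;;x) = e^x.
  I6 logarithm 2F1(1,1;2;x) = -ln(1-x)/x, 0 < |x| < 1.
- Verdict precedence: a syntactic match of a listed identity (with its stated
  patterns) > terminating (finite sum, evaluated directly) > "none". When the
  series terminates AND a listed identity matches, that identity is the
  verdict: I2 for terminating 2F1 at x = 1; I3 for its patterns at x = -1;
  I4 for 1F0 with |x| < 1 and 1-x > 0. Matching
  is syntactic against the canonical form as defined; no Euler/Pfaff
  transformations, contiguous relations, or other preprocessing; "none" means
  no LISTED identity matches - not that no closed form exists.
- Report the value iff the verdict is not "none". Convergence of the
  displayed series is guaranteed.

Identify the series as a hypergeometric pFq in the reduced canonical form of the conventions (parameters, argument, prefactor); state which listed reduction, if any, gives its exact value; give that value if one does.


Classification (C = \frac{11}{7}): 2F1 with upper {-2, 6}, lower {9}, argument x = -1. Verdict: the Kummer evaluation I3 applies (x = -1; c = 9 equals 1+a-b for upper {-2, 6}: listed pattern). Hence: \frac{22}{5}.

Structural cue: from the first term \frac{11}{7}: the two k-th powers (prefactor 11/7) combine into one argument.
Adjacent-term ratio: r(k) = -1 * (k-2) (k+6) / [(k+9) (k+1)] - rational in k. x = -1; t_0 = \frac{11}{7}; negate the roots.


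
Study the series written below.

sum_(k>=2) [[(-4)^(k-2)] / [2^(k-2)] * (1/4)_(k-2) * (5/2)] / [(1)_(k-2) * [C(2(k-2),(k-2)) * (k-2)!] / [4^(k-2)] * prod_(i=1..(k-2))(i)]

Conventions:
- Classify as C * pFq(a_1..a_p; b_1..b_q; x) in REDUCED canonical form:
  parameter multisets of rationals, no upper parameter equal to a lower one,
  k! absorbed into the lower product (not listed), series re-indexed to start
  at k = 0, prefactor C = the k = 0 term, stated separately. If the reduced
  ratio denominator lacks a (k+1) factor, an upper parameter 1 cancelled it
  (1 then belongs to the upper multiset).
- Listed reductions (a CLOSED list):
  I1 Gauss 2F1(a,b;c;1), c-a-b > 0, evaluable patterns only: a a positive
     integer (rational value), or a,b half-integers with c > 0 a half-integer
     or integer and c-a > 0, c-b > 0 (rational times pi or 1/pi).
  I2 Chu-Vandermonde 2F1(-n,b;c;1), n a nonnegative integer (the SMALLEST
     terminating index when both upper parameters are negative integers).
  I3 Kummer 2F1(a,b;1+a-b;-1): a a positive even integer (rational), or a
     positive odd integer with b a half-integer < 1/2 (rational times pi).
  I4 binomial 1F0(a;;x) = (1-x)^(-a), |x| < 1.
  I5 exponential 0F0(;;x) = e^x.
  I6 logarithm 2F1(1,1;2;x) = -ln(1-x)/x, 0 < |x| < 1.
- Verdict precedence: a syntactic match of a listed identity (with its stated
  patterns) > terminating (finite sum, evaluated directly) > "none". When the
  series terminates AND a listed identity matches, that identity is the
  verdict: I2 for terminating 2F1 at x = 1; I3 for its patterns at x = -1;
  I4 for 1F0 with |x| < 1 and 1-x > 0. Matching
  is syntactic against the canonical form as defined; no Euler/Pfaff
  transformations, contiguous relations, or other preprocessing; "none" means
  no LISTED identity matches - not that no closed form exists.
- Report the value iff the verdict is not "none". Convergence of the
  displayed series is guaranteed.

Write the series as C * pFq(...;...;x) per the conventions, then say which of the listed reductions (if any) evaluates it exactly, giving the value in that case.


With C = 5/2: the canonical form is 1F2(1/4; 1/2, 1; -2). Verdict: none - at argument -2 the multisets {1/4} ; {1/2, 1} match no listed identity.

Key step: x = (-2) and the two k-th powers (C = 5/2, x = -2) combine into one argument.
Term ratio: r(k) = (-2) * (k+1/4) / [(k+1/2) (k+1) (k+1)] - rational; roots negated = parameters, x = (-2), C = 5/2.


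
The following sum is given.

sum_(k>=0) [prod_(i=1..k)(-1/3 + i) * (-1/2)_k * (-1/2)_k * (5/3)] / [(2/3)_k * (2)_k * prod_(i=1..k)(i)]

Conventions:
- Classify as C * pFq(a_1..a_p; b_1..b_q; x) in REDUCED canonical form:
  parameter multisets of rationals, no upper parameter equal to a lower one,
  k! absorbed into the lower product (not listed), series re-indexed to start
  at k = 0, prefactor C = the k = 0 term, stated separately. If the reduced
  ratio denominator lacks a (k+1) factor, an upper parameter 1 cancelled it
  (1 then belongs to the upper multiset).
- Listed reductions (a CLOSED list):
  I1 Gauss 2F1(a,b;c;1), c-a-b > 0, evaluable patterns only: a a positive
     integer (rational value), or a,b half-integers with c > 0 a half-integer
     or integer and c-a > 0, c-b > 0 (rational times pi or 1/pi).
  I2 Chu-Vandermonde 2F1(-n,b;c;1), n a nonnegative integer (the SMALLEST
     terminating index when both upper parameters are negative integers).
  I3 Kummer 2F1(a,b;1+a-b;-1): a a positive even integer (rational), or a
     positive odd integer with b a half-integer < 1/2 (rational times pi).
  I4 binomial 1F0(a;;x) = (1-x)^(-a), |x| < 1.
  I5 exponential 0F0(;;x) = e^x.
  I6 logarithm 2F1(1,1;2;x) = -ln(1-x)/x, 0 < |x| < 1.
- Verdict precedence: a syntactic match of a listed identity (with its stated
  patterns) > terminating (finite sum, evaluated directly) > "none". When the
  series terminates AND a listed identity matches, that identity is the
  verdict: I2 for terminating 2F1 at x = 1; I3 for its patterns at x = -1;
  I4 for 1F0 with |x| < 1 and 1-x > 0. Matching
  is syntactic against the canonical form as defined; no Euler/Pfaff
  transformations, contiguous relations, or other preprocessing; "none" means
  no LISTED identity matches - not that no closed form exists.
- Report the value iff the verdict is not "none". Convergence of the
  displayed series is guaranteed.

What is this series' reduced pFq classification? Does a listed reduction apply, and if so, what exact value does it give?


Prefactor 5/3, argument 1: 2F1 with upper {-1/2, -1/2} over lower {2}. Verdict: Gauss's theorem I1 (half-integer case) applies (x = 1; upper {-1/2, -1/2} half-integers, c = 2 in the evaluable pattern). Exact value: (160/27) / pi.

Key step: x = 1 and the running product (C = 5/3, x = 1) telescopes to a rising factorial.
Term ratio: r(k) = 1 * (k-1/2) (k-1/2) / [(k+2) (k+1)] - rational in k. x = 1; t_0 = 5/3; negate the roots.


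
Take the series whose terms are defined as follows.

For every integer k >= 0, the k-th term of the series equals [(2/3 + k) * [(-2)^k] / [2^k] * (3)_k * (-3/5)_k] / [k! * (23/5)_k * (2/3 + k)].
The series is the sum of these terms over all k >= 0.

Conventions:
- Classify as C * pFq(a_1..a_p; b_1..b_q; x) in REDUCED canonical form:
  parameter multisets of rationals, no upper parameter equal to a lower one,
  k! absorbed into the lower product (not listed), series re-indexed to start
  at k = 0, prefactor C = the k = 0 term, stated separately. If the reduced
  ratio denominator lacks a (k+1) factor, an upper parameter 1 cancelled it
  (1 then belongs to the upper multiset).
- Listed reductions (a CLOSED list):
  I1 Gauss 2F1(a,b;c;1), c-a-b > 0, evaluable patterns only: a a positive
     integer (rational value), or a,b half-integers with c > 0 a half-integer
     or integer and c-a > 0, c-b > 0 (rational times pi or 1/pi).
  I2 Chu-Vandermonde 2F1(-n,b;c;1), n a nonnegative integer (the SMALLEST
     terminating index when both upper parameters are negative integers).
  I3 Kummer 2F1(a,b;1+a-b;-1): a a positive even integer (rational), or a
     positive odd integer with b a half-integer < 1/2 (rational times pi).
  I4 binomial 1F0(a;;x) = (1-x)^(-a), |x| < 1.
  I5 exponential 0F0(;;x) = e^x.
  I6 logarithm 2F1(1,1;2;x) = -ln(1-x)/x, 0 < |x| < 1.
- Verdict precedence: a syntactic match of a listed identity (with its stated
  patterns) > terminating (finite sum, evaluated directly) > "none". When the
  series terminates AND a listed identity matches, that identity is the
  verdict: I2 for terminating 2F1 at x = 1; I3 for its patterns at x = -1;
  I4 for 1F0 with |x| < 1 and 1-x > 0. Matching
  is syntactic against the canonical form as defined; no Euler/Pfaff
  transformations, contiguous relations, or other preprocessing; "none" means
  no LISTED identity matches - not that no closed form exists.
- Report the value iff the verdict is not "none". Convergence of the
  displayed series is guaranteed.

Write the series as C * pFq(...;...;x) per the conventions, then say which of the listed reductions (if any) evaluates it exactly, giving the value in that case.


x = -1 here; the reduced form reads 2F1, upper {-3/5, 3}, lower {23/5}, C = 1. Verdict: no listed reduction: x = -1 and upper {-3/5, 3} fail every I1-I6 pattern.

First insight: x = (-1) and striking the common factor k + 2/3 reduces the term (prefactor 1).
Step ratio: r(k) = (-1) * (k-3/5) (k+3) / [(k+23/5) (k+1)] - rational in k. x = (-1); t_0 = 1; negate the roots.


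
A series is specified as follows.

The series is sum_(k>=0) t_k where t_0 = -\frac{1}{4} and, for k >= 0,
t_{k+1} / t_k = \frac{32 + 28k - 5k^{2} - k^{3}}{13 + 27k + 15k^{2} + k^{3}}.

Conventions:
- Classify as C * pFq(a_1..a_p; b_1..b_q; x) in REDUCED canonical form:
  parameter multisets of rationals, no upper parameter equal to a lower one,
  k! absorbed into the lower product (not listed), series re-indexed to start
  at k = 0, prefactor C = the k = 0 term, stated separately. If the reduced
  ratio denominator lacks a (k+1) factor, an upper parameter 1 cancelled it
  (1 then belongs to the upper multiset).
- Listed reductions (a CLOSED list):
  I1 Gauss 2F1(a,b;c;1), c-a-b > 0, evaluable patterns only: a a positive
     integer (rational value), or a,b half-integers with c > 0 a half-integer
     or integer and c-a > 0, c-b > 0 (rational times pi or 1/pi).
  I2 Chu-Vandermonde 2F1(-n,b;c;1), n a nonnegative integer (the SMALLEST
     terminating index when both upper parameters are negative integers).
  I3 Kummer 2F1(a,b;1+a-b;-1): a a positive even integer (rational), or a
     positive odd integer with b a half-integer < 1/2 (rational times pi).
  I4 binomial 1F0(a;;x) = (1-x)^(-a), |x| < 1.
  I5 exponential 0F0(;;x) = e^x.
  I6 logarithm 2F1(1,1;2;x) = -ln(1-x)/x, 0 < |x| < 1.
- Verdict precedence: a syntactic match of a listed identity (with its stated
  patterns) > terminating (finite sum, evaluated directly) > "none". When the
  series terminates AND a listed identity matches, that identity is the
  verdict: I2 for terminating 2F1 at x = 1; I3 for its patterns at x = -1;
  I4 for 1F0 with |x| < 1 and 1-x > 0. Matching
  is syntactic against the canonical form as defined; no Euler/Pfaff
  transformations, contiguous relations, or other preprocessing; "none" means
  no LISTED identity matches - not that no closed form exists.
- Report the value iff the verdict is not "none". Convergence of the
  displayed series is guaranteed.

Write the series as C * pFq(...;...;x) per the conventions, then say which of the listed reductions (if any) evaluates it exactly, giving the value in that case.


This is -\frac{1}{4} * 2F1(-4, 8; 13; -1) in reduced canonical form. Verdict: Kummer's theorem (I3) matches (x = -1; c = 13 equals 1+a-b for upper {-4, 8}: listed pattern). Hence: -\frac{99}{56}.

First insight: t_0 being -\frac{1}{4}, roots of the ratio polynomials (C = -1/4) are the negated parameters.
Step ratio: r(k) = -1 * (k-4) (k+8) / [(k+13) (k+1)] - rational in k. x = -1; t_0 = -\frac{1}{4}; negate the roots.


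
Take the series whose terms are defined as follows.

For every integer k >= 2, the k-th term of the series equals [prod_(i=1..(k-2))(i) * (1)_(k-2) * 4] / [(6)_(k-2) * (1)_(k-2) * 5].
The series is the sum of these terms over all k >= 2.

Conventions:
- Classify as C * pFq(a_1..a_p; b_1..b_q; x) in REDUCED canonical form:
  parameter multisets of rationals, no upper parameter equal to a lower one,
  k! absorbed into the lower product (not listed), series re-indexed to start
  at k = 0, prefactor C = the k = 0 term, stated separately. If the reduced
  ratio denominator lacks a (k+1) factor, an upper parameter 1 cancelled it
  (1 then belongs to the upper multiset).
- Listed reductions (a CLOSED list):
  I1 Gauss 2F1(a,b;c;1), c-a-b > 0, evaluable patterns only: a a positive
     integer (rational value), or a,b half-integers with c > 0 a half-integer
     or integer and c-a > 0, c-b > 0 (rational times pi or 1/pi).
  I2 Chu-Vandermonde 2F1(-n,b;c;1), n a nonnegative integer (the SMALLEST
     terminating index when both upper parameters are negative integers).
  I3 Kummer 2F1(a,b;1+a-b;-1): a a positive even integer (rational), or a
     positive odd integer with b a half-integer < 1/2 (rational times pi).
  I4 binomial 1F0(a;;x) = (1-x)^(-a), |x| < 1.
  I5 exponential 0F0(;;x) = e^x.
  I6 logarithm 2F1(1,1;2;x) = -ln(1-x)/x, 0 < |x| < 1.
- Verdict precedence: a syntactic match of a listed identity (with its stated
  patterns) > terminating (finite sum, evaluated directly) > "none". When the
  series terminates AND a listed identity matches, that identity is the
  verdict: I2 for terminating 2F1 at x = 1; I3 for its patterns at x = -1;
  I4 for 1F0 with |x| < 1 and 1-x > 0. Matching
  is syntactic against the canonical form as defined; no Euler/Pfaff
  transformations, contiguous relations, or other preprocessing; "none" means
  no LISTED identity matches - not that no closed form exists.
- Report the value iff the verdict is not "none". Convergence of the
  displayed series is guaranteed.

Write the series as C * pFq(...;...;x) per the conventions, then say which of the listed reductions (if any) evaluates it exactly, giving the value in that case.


Reduced: x = 1, 2F1, upper = {1, 1}, lower = {6}, C = 4/5. Verdict (x = 1): Gauss's theorem (I1) applies (x = 1: the Gamma ratio telescopes since c-a-b = 4 > 0 and a = 1 in Z>0). Sum: 1.

Structural cue: t_0 being 4/5, the running product (prefactor 4/5) telescopes to a rising factorial.
Consecutive-term ratio: r(k) = 1 * (k+1) (k+1) / [(k+6) (k+1)] - rational in k, leading ratio 1; with t_0 = 4/5, classification follows.


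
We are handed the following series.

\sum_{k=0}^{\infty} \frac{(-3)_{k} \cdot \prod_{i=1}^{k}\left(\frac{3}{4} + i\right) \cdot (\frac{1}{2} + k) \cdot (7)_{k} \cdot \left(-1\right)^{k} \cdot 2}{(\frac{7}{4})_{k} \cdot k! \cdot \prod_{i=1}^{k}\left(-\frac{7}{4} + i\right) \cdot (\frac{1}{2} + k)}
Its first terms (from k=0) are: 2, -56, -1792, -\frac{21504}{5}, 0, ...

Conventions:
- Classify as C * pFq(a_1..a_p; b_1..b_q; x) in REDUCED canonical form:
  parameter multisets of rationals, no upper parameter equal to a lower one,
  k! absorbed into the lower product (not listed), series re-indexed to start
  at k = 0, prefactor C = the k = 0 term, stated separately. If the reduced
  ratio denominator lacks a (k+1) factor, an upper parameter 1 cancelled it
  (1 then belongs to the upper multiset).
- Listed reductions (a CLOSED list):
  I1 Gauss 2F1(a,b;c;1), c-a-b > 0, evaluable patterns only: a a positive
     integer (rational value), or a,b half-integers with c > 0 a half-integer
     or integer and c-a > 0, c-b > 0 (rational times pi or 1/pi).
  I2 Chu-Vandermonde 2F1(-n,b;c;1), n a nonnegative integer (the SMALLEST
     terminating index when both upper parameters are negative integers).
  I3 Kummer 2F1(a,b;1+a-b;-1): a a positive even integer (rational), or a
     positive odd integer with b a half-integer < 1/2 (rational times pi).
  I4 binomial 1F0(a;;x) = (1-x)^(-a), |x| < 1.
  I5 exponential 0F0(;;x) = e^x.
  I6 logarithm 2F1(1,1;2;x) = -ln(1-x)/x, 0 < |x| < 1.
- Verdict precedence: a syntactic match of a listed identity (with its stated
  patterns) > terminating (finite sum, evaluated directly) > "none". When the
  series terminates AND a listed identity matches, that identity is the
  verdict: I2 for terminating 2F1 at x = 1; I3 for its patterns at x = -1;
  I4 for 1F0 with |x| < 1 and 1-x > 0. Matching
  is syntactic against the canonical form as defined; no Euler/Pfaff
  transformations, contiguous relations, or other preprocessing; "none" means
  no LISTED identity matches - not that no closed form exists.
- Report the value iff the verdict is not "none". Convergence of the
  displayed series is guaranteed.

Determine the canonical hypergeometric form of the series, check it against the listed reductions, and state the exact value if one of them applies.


The series (x = -1) is 2F1: upper {-3, 7}, lower {-\frac{3}{4}}, prefactor 2. Verdict: terminating. With -3 upstairs the series is a 4-term polynomial sum; evaluated term by term. Value: -\frac{30734}{5}.

First insight: with t_0 = 2, the running product (C = 2) telescopes to a rising factorial.
Term ratio: r(k) = -1 * (k-3) (k+7) / [(k-\frac{3}{4}) (k+1)] - rational in k, leading ratio -1; with t_0 = 2, classification follows.


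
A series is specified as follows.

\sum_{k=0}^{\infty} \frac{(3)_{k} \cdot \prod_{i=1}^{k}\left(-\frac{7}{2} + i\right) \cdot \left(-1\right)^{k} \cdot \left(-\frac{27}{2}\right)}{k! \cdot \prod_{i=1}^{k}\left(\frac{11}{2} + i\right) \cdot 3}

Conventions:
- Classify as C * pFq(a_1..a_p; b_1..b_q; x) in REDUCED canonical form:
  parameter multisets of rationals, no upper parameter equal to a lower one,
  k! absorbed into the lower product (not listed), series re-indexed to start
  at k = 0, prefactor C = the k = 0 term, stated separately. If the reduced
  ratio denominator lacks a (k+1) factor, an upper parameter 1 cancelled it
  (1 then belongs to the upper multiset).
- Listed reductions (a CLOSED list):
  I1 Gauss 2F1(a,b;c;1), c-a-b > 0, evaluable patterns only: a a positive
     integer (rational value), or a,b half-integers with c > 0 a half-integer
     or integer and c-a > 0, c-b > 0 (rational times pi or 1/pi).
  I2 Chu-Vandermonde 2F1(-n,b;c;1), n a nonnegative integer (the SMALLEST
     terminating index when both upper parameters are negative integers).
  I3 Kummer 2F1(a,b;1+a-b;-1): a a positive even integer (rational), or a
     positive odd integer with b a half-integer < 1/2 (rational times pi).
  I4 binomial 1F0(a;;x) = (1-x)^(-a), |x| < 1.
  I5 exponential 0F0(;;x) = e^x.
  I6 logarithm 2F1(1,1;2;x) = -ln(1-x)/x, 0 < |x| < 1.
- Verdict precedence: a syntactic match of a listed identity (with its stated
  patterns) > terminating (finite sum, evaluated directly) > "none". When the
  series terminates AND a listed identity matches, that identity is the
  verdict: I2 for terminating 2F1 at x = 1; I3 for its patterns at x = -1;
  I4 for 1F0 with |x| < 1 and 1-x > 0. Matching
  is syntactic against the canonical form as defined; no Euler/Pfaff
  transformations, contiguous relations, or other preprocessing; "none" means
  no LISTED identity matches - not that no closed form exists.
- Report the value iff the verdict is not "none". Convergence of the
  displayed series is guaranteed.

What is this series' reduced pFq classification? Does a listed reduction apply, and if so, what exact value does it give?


Key step: with t_0 = -\frac{9}{2}, the constant factors (prefactor -9/2) combine into one prefactor.
Term ratio: r(k) = -1 * (k-\frac{5}{2}) (k+3) / [(k+\frac{13}{2}) (k+1)] - poly over poly, x = -1 from leading terms; C = -\frac{9}{2} at k = 0.

Canonical form: C = -\frac{9}{2} times 2F1 with upper {-\frac{5}{2}, 3}, lower {\frac{13}{2}}, x = -1. Verdict: Kummer's theorem (I3) applies (x = -1; c = \frac{13}{2} equals 1+a-b for upper {-\frac{5}{2}, 3}: listed pattern). Value: \left(-\frac{31185}{8192}\right) \cdot \pi.


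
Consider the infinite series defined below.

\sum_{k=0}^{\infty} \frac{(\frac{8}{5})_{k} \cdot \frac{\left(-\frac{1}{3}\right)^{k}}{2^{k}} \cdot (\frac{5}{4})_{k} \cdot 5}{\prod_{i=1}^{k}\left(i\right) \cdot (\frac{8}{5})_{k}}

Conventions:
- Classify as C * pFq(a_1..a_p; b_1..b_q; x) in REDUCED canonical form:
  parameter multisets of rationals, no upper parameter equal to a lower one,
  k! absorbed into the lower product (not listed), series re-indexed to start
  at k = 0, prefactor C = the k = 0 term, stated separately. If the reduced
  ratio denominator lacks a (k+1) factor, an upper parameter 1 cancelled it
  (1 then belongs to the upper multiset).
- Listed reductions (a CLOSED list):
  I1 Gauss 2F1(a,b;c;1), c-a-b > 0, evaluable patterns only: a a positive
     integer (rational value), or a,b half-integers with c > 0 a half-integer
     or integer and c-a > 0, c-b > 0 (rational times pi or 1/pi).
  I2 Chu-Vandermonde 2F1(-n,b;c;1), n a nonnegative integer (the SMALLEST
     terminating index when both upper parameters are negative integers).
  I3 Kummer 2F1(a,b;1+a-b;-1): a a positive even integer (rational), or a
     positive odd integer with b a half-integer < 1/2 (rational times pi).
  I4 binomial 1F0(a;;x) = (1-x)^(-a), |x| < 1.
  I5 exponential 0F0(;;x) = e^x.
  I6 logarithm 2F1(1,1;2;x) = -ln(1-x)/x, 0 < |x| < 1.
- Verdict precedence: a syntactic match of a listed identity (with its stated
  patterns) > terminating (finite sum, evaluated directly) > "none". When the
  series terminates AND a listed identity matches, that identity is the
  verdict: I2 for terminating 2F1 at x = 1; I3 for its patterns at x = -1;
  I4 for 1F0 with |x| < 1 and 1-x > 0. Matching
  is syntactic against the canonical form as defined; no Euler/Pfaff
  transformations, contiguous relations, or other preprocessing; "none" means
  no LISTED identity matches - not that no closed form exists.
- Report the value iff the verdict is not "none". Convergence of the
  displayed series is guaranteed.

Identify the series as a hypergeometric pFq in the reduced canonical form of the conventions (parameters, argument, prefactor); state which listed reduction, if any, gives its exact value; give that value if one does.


Reduced: x = -\frac{1}{6}, 1F0, upper = {\frac{5}{4}}, lower = {-}, C = 5. Verdict: binomial (I4) applies (the 1F0 binomial series: exponent -5/4, x = -\frac{1}{6}). Value: 5 \cdot \left(\frac{7}{6}\right)^{-\frac{5}{4}}.

Key observation: from the first term 5: the parameter 8/5 appears in both the upper and lower lists and cancels.
Consecutive-term ratio: r(k) = -\frac{1}{6} * (k+\frac{5}{4}) / [(k+1)] - rational in k. x = -\frac{1}{6}; t_0 = 5; negate the roots.


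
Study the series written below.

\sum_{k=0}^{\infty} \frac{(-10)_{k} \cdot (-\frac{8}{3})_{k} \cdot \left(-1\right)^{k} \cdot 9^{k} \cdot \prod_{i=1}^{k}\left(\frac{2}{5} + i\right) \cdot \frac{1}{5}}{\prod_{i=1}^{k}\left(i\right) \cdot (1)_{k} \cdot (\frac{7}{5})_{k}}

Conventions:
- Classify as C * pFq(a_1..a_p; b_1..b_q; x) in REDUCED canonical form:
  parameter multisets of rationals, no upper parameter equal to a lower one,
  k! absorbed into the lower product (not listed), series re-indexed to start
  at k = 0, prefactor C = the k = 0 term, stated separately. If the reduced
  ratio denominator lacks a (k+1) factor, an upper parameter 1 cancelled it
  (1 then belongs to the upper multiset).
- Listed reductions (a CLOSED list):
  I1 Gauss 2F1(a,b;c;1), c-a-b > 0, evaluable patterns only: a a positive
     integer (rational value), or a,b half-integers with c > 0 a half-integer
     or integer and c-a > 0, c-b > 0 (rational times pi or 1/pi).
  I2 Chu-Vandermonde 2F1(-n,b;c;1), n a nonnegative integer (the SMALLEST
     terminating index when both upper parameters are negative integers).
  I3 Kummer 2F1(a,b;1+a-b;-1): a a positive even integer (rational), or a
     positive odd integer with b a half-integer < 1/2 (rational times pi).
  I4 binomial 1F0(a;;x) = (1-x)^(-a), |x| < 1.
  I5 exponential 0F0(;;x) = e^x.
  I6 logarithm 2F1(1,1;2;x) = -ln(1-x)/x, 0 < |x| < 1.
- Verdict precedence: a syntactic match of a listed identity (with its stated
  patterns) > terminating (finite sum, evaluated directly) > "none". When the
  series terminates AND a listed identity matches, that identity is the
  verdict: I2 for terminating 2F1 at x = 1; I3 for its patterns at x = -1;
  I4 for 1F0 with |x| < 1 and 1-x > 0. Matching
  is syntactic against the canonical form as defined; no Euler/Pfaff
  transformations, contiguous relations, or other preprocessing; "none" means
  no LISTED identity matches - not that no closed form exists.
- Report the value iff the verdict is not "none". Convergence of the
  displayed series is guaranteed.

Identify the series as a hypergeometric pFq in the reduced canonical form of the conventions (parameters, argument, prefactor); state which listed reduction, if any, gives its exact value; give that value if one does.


x = -9 here; the reduced form reads 2F1, upper {-10, -\frac{8}{3}}, lower {1}, C = \frac{1}{5}. Verdict: terminating at k = 10: the factor (-10)_k kills every later term; summing the 11 survivors is exact. Its exact value is -\frac{7998044}{5}.

Key observation: t_0 = \frac{1}{5} here, and the running product (prefactor 1/5) telescopes to a rising factorial.
Adjacent-term ratio: r(k) = -9 * (k-10) (k-\frac{8}{3}) / [(k+1) (k+1)] - rational in k, leading ratio -9; with t_0 = \frac{1}{5}, classification follows.


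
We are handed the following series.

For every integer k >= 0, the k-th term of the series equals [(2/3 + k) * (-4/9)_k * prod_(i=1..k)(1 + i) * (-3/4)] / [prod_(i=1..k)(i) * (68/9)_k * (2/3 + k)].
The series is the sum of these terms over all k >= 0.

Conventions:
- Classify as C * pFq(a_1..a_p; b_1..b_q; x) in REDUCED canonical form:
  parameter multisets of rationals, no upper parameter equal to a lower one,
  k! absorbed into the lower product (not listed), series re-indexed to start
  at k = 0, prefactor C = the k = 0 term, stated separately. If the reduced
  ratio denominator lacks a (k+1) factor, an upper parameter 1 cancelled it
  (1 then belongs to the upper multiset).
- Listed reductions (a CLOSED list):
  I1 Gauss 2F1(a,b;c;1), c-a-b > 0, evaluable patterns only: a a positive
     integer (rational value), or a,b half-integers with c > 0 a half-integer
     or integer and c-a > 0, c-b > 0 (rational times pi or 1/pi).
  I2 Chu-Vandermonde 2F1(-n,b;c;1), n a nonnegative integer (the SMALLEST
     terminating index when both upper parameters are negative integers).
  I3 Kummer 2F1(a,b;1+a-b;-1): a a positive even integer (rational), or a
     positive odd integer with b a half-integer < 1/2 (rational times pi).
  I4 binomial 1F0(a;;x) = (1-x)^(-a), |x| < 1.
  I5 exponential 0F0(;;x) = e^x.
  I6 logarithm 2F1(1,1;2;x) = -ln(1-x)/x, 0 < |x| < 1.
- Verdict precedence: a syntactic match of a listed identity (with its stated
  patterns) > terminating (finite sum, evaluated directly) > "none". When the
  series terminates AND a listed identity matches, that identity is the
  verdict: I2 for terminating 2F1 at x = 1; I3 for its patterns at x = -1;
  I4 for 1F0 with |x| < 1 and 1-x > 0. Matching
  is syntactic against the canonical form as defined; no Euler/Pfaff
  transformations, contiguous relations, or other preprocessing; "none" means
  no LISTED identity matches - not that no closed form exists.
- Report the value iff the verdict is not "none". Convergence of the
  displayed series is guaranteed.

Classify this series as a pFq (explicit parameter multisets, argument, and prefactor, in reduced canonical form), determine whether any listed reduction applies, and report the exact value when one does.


The series (x = 1) is 2F1: upper {-4/9, 2}, lower {68/9}, prefactor -3/4. Verdict: Gauss (I1, integer-parameter pattern) fires (x = 1: the Gamma ratio telescopes since c-a-b = 6 > 0 and a = 2 in Z>0). Its exact value is -1475/2268.

First insight: t_0 = -3/4 here, and the running product (prefactor -3/4) telescopes to a rising factorial.
Ratio: r(k) = 1 * (k-4/9) (k+2) / [(k+68/9) (k+1)] - rational in k, leading ratio 1; with t_0 = -3/4, classification follows.


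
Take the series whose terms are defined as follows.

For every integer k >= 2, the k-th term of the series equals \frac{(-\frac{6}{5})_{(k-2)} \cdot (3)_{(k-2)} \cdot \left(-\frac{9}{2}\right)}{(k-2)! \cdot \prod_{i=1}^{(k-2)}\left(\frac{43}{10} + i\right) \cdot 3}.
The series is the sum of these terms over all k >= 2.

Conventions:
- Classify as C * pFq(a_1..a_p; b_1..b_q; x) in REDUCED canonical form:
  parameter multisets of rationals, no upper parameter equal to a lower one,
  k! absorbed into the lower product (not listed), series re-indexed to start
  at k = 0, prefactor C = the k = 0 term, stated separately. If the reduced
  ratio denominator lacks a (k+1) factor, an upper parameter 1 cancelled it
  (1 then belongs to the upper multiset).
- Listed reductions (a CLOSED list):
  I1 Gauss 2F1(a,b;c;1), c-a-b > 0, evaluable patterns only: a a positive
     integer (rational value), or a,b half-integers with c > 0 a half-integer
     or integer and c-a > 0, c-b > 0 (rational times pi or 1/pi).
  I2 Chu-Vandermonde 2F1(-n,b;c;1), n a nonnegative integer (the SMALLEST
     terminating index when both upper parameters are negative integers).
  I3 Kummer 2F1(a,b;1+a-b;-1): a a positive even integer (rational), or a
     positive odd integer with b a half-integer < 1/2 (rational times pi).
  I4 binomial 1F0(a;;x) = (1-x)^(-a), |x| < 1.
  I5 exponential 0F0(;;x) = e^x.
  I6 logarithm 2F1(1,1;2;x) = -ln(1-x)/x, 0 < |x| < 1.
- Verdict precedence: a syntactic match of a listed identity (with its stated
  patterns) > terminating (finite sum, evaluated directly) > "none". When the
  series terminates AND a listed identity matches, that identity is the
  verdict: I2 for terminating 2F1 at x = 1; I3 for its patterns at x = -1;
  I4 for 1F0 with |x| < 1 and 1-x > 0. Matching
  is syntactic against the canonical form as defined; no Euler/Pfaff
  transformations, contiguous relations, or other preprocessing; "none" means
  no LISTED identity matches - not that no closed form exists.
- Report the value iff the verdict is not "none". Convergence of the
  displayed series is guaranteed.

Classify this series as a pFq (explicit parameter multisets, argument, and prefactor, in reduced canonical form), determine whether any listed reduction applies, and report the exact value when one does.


x = 1 here; the reduced form reads 2F1, upper {-\frac{6}{5}, 3}, lower {\frac{53}{10}}, C = -\frac{3}{2}. Verdict: Gauss (I1, integer-parameter pattern) matches (x = 1: the Gamma ratio telescopes since c-a-b = 7/2 > 0 and a = 3 in Z>0). Sum: -\frac{989}{1750}.

Key observation: t_0 being -\frac{3}{2}, the lower running product (C = -3/2, x = 1) is a rising factorial.
Adjacent-term ratio: r(k) = 1 * (k-\frac{6}{5}) (k+3) / [(k+\frac{53}{10}) (k+1)] - rational in k. x = 1; t_0 = -\frac{3}{2}; negate the roots.
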